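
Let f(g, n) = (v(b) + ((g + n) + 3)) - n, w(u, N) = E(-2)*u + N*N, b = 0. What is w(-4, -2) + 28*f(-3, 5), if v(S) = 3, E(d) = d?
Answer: 96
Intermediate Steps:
w(u, N) = N² - 2*u (w(u, N) = -2*u + N*N = -2*u + N² = N² - 2*u)
f(g, n) = 6 + g (f(g, n) = (3 + ((g + n) + 3)) - n = (3 + (3 + g + n)) - n = (6 + g + n) - n = 6 + g)
w(-4, -2) + 28*f(-3, 5) = ((-2)² - 2*(-4)) + 28*(6 - 3) = (4 + 8) + 28*3 = 12 + 84 = 96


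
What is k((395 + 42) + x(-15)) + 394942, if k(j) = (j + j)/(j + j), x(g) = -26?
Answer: 394943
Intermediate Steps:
k(j) = 1 (k(j) = (2*j)/((2*j)) = (2*j)*(1/(2*j)) = 1)
k((395 + 42) + x(-15)) + 394942 = 1 + 394942 = 394943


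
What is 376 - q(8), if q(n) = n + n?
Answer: 360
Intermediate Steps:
q(n) = 2*n
376 - q(8) = 376 - 2*8 = 376 - 1*16 = 376 - 16 = 360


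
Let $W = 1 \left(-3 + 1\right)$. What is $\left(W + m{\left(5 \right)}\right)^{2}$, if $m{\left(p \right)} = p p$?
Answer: $529$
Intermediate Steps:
$m{\left(p \right)} = p^{2}$
$W = -2$ ($W = 1 \left(-2\right) = -2$)
$\left(W + m{\left(5 \right)}\right)^{2} = \left(-2 + 5^{2}\right)^{2} = \left(-2 + 25\right)^{2} = 23^{2} = 529$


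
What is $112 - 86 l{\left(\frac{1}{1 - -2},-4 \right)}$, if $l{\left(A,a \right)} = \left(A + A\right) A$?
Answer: $\frac{836}{9} \approx 92.889$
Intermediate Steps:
$l{\left(A,a \right)} = 2 A^{2}$ ($l{\left(A,a \right)} = 2 A A = 2 A^{2}$)
$112 - 86 l{\left(\frac{1}{1 - -2},-4 \right)} = 112 - 86 \cdot 2 \left(\frac{1}{1 - -2}\right)^{2} = 112 - 86 \cdot 2 \left(\frac{1}{1 + 2}\right)^{2} = 112 - 86 \cdot 2 \left(\frac{1}{3}\right)^{2} = 112 - 86 \cdot \frac{2}{9} = 112 - 86 \cdot 2 \cdot \frac{1}{9} = 112 - \frac{172}{9} = \frac{836}{9}$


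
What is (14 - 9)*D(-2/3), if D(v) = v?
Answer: -10/3 ≈ -3.3333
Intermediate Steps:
(14 - 9)*D(-2/3) = (14 - 9)*(-2/3) = 5*(-2*⅓) = 5*(-⅔) = -10/3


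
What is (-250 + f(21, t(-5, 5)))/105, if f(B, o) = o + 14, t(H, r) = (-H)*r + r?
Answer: -206/105 ≈ -1.9619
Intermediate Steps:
t(H, r) = r - H*r (t(H, r) = -H*r + r = r - H*r)
f(B, o) = 14 + o
(-250 + f(21, t(-5, 5)))/105 = (-250 + (14 + 5*(1 - 1*(-5))))/105 = (-250 + (14 + 5*(1 + 5)))*(1/105) = (-250 + (14 + 5*6))*(1/105) = (-250 + (14 + 30))*(1/105) = (-250 + 44)*(1/105) = -206*1/105 = -206/105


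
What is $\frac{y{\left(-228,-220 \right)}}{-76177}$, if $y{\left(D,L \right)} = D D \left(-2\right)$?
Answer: $\frac{103968}{76177} \approx 1.3648$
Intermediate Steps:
$y{\left(D,L \right)} = - 2 D^{2}$ ($y{\left(D,L \right)} = D^{2} \left(-2\right) = - 2 D^{2}$)
$\frac{y{\left(-228,-220 \right)}}{-76177} = \frac{\left(-2\right) \left(-228\right)^{2}}{-76177} = \left(-2\right) 51984 \left(- \frac{1}{76177}\right) = \left(-103968\right) \left(- \frac{1}{76177}\right) = \frac{103968}{76177}$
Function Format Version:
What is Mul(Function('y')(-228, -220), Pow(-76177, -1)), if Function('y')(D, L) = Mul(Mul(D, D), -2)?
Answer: Rational(103968, 76177) ≈ 1.3648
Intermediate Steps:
Function('y')(D, L) = Mul(-2, Pow(D, 2)) (Function('y')(D, L) = Mul(Pow(D, 2), -2) = Mul(-2, Pow(D, 2)))
Mul(Function('y')(-228, -220), Pow(-76177, -1)) = Mul(Mul(-2, Pow(-228, 2)), Pow(-76177, -1)) = Mul(Mul(-2, 51984), Rational(-1, 76177)) = Mul(-103968, Rational(-1, 76177)) = Rational(103968, 76177)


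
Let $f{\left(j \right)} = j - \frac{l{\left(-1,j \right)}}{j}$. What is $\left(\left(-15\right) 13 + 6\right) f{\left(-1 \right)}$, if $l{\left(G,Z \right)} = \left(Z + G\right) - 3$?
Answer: $1134$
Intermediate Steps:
$l{\left(G,Z \right)} = -3 + G + Z$ ($l{\left(G,Z \right)} = \left(G + Z\right) - 3 = -3 + G + Z$)
$f{\left(j \right)} = j - \frac{-4 + j}{j}$ ($f{\left(j \right)} = j - \frac{-3 - 1 + j}{j} = j - \frac{-4 + j}{j}$)
$\left(\left(-15\right) 13 + 6\right) f{\left(-1 \right)} = \left(\left(-15\right) 13 + 6\right) \left(-1 - 1 + \frac{4}{-1}\right) = \left(-195 + 6\right) \left(-1 - 1 + 4 \left(-1\right)\right) = - 189 \left(-1 - 1 - 4\right) = \left(-189\right) \left(-6\right) = 1134$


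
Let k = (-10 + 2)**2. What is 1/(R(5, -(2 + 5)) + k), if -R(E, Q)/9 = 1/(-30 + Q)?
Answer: 37/2377 ≈ 0.015566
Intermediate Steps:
R(E, Q) = -9/(-30 + Q)
k = 64 (k = (-8)**2 = 64)
1/(R(5, -(2 + 5)) + k) = 1/(-9/(-30 - (2 + 5)) + 64) = 1/(-9/(-30 - 1*7) + 64) = 1/(-9/(-30 - 7) + 64) = 1/(-9/(-37) + 64) = 1/(-9*(-1/37) + 64) = 1/(9/37 + 64) = 1/(2377/37) = 37/2377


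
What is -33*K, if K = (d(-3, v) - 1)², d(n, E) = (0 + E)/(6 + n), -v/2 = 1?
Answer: -275/3 ≈ -91.667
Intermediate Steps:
v = -2 (v = -2*1 = -2)
d(n, E) = E/(6 + n)
K = 25/9 (K = (-2/(6 - 3) - 1)² = (-2/3 - 1)² = (-2*⅓ - 1)² = (-⅔ - 1)² = (-5/3)² = 25/9 ≈ 2.7778)
-33*K = -33*25/9 = -275/3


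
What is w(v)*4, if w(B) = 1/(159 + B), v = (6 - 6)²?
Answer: 4/159 ≈ 0.025157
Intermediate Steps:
v = 0 (v = 0² = 0)
w(v)*4 = 4/(159 + 0) = 4/159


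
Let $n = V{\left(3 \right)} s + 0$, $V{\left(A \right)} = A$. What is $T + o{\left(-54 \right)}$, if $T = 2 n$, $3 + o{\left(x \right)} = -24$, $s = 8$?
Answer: $21$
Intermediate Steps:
$o{\left(x \right)} = -27$ ($o{\left(x \right)} = -3 - 24 = -27$)
$n = 24$ ($n = 3 \cdot 8 + 0 = 24 + 0 = 24$)
$T = 48$ ($T = 2 \cdot 24 = 48$)
$T + o{\left(-54 \right)} = 48 - 27 = 21$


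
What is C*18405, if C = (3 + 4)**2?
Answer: 901845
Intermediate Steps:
C = 49 (C = 7**2 = 49)
C*18405 = 49*18405 = 901845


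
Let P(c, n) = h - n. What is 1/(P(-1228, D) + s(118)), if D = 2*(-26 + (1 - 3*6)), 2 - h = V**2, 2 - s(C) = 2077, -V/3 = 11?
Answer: -1/3076 ≈ -0.00032510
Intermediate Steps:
V = -33 (V = -3*11 = -33)
s(C) = -2075 (s(C) = 2 - 1*2077 = 2 - 2077 = -2075)
h = -1087 (h = 2 - 1*(-33)**2 = 2 - 1*1089 = 2 - 1089 = -1087)
D = -86 (D = 2*(-26 + (1 - 18)) = 2*(-26 - 17) = 2*(-43) = -86)
P(c, n) = -1087 - n
1/(P(-1228, D) + s(118)) = 1/((-1087 - 1*(-86)) - 2075) = 1/((-1087 + 86) - 2075) = 1/(-1001 - 2075) = 1/(-3076) = -1/3076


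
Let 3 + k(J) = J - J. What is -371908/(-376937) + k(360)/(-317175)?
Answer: 39320350237/39851664325 ≈ 0.98667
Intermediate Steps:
k(J) = -3 (k(J) = -3 + (J - J) = -3 + 0 = -3)
-371908/(-376937) + k(360)/(-317175) = -371908/(-376937) - 3/(-317175) = -371908*(-1/376937) - 3*(-1/317175) = 371908/376937 + 1/105725 = 39320350237/39851664325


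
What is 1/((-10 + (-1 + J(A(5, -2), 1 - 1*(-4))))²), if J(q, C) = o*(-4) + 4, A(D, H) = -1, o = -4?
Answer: 1/81 ≈ 0.012346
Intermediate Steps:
J(q, C) = 20 (J(q, C) = -4*(-4) + 4 = 16 + 4 = 20)
1/((-10 + (-1 + J(A(5, -2), 1 - 1*(-4))))²) = 1/((-10 + (-1 + 20))²) = 1/((-10 + 19)²) = 1/(9²) = 1/81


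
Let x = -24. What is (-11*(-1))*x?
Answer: -264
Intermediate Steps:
(-11*(-1))*x = -11*(-1)*(-24) = 11*(-24) = -264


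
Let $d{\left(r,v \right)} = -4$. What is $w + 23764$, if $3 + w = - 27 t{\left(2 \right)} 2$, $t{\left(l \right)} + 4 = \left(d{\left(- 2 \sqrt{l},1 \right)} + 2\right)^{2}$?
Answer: $23761$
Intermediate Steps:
$t{\left(l \right)} = 0$ ($t{\left(l \right)} = -4 + \left(-4 + 2\right)^{2} = -4 + \left(-2\right)^{2} = -4 + 4 = 0$)
$w = -3$ ($w = -3 + \left(-27\right) 0 \cdot 2 = -3 + 0 \cdot 2 = -3 + 0 = -3$)
$w + 23764 = -3 + 23764 = 23761$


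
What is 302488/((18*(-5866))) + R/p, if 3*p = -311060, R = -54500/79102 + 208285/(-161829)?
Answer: -3345728862899670241/1167884905504821084 ≈ -2.8648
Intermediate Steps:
R = -12647720285/6400498779 (R = -54500*1/79102 + 208285*(-1/161829) = -27250/39551 - 208285/161829 = -12647720285/6400498779 ≈ -1.9761)
p = -311060/3 (p = (⅓)*(-311060) = -311060/3 ≈ -1.0369e+5)
302488/((18*(-5866))) + R/p = 302488/((18*(-5866))) - 12647720285/(6400498779*(-311060/3)) = 302488/(-105588) - 12647720285/6400498779*(-3/311060) = 302488*(-1/105588) + 2529544057/132729276679716 = -75622/26397 + 2529544057/132729276679716 = -3345728862899670241/1167884905504821084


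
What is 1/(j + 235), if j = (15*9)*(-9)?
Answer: -1/980 ≈ -0.0010204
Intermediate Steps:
j = -1215 (j = 135*(-9) = -1215)
1/(j + 235) = 1/(-1215 + 235) = 1/(-980) = -1/980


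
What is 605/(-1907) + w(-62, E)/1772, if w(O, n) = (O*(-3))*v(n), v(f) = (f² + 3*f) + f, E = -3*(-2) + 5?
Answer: 28726885/1689602 ≈ 17.002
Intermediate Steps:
E = 11 (E = 6 + 5 = 11)
v(f) = f² + 4*f
w(O, n) = -3*O*n*(4 + n) (w(O, n) = (O*(-3))*(n*(4 + n)) = (-3*O)*(n*(4 + n)) = -3*O*n*(4 + n))
605/(-1907) + w(-62, E)/1772 = 605/(-1907) - 3*(-62)*11*(4 + 11)/1772 = 605*(-1/1907) - 3*(-62)*11*15*(1/1772) = -605/1907 + 30690*(1/1772) = -605/1907 + 15345/886 = 28726885/1689602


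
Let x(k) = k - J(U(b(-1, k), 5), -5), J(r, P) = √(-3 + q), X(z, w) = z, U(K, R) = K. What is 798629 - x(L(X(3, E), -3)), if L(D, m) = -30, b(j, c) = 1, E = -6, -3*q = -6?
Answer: 798659 + I ≈ 7.9866e+5 + 1.0*I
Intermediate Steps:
q = 2 (q = -⅓*(-6) = 2)
J(r, P) = I (J(r, P) = √(-3 + 2) = √(-1) = I)
x(k) = k - I
798629 - x(L(X(3, E), -3)) = 798629 - (-30 - I) = 798629 + (30 + I) = 798659 + I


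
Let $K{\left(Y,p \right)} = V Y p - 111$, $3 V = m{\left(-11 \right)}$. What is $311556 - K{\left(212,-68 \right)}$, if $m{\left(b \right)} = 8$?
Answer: $\frac{1050329}{3} \approx 3.5011 \cdot 10^{5}$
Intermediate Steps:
$V = \frac{8}{3}$ ($V = \frac{1}{3} \cdot 8 = \frac{8}{3} \approx 2.6667$)
$K{\left(Y,p \right)} = -111 + \frac{8 Y p}{3}$ ($K{\left(Y,p \right)} = \frac{8 Y}{3} p - 111 = \frac{8 Y p}{3} - 111 = -111 + \frac{8 Y p}{3}$)
$311556 - K{\left(212,-68 \right)} = 311556 - \left(-111 + \frac{8}{3} \cdot 212 \left(-68\right)\right) = 311556 - \left(-111 - \frac{115328}{3}\right) = 311556 - - \frac{115661}{3} = 311556 + \frac{115661}{3} = \frac{1050329}{3}$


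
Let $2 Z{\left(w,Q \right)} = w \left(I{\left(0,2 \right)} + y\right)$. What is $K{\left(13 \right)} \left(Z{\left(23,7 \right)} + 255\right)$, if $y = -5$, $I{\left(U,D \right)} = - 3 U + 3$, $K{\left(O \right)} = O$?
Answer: $3016$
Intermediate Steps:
$I{\left(U,D \right)} = 3 - 3 U$
$Z{\left(w,Q \right)} = - w$ ($Z{\left(w,Q \right)} = \frac{w \left(\left(3 - 0\right) - 5\right)}{2} = \frac{w \left(\left(3 + 0\right) - 5\right)}{2} = \frac{w \left(3 - 5\right)}{2} = \frac{w \left(-2\right)}{2} = \frac{\left(-2\right) w}{2} = - w$)
$K{\left(13 \right)} \left(Z{\left(23,7 \right)} + 255\right) = 13 \left(\left(-1\right) 23 + 255\right) = 13 \left(-23 + 255\right) = 13 \cdot 232 = 3016$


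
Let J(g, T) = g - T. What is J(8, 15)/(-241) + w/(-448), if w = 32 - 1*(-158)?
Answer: -21327/53984 ≈ -0.39506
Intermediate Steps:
w = 190 (w = 32 + 158 = 190)
J(8, 15)/(-241) + w/(-448) = (8 - 1*15)/(-241) + 190/(-448) = (8 - 15)*(-1/241) + 190*(-1/448) = -7*(-1/241) - 95/224 = 7/241 - 95/224 = -21327/53984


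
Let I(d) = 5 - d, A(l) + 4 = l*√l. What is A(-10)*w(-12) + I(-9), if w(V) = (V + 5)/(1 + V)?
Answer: 126/11 - 70*I*√10/11 ≈ 11.455 - 20.124*I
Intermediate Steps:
A(l) = -4 + l^(3/2) (A(l) = -4 + l*√l = -4 + l^(3/2))
w(V) = (5 + V)/(1 + V)
A(-10)*w(-12) + I(-9) = (-4 + (-10)^(3/2))*((5 - 12)/(1 - 12)) + (5 - 1*(-9)) = (-4 - 10*I*√10)*(-7/(-11)) + (5 + 9) = (-4 - 10*I*√10)*(-1/11*(-7)) + 14 = (-4 - 10*I*√10)*(7/11) + 14 = (-28/11 - 70*I*√10/11) + 14 = 126/11 - 70*I*√10/11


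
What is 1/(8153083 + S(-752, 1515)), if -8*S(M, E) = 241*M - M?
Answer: 1/8175643 ≈ 1.2231e-7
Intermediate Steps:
S(M, E) = -30*M (S(M, E) = -(241*M - M)/8 = -30*M)
1/(8153083 + S(-752, 1515)) = 1/(8153083 - 30*(-752)) = 1/(8153083 + 22560) = 1/8175643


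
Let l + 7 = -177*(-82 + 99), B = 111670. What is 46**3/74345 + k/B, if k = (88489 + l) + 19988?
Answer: 3742001833/1660421230 ≈ 2.2536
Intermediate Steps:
l = -3016 (l = -7 - 177*(-82 + 99) = -7 - 177*17 = -7 - 3009 = -3016)
k = 105461 (k = (88489 - 3016) + 19988 = 85473 + 19988 = 105461)
46**3/74345 + k/B = 46**3/74345 + 105461/111670 = 97336*(1/74345) + 105461*(1/111670) = 97336/74345 + 105461/111670 = 3742001833/1660421230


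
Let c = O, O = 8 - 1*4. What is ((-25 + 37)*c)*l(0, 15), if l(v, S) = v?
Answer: 0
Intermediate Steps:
O = 4 (O = 8 - 4 = 4)
c = 4
((-25 + 37)*c)*l(0, 15) = ((-25 + 37)*4)*0 = (12*4)*0 = 48*0 = 0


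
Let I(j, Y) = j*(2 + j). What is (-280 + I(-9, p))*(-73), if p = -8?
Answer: 15841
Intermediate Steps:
(-280 + I(-9, p))*(-73) = (-280 - 9*(2 - 9))*(-73) = (-280 - 9*(-7))*(-73) = (-280 + 63)*(-73) = -217*(-73) = 15841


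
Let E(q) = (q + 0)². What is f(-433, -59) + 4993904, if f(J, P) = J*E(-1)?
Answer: 4993471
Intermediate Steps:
E(q) = q²
f(J, P) = J (f(J, P) = J*(-1)² = J*1 = J)
f(-433, -59) + 4993904 = -433 + 4993904 = 4993471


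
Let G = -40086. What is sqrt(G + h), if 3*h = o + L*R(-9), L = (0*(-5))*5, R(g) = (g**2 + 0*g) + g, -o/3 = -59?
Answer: I*sqrt(40027) ≈ 200.07*I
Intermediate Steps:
o = 177 (o = -3*(-59) = 177)
R(g) = g + g**2 (R(g) = (g**2 + 0) + g = g**2 + g = g + g**2)
L = 0 (L = 0*5 = 0)
h = 59 (h = (177 + 0*(-9*(1 - 9)))/3 = (177 + 0*(-9*(-8)))/3 = (177 + 0*72)/3 = (177 + 0)/3 = (1/3)*177 = 59)
sqrt(G + h) = sqrt(-40086 + 59) = sqrt(-40027) = I*sqrt(40027)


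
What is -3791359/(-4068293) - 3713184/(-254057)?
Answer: 16069541768375/1033578314701 ≈ 15.547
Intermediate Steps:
-3791359/(-4068293) - 3713184/(-254057) = -3791359*(-1/4068293) - 3713184*(-1/254057) = 3791359/4068293 + 3713184/254057 = 16069541768375/1033578314701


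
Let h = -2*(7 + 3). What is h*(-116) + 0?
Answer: 2320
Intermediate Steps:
h = -20 (h = -2*10 = -20)
h*(-116) + 0 = -20*(-116) + 0 = 2320 + 0 = 2320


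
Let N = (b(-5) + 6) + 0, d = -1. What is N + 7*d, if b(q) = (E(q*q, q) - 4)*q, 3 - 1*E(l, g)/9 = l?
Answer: 1009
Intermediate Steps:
E(l, g) = 27 - 9*l
b(q) = q*(23 - 9*q**2) (b(q) = ((27 - 9*q*q) - 4)*q = ((27 - 9*q**2) - 4)*q = (23 - 9*q**2)*q = q*(23 - 9*q**2))
N = 1016 (N = (-5*(23 - 9*(-5)**2) + 6) + 0 = (-5*(23 - 9*25) + 6) + 0 = (-5*(23 - 225) + 6) + 0 = (-5*(-202) + 6) + 0 = (1010 + 6) + 0 = 1016 + 0 = 1016)
N + 7*d = 1016 + 7*(-1) = 1016 - 7 = 1009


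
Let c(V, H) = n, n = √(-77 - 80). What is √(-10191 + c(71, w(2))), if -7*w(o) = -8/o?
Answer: √(-10191 + I*√157) ≈ 0.0621 + 100.95*I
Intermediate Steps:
w(o) = 8/(7*o) (w(o) = -(-8)/(7*o) = 8/(7*o))
n = I*√157 (n = √(-157) = I*√157 ≈ 12.53*I)
c(V, H) = I*√157
√(-10191 + c(71, w(2))) = √(-10191 + I*√157)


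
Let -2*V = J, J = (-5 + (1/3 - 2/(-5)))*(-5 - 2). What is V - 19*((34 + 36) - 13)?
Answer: -16469/15 ≈ -1097.9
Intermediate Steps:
J = 448/15 (J = (-5 + (1*(1/3) - 2*(-1/5)))*(-7) = (-5 + (1/3 + 2/5))*(-7) = (-5 + 11/15)*(-7) = -64/15*(-7) = 448/15 ≈ 29.867)
V = -224/15 (V = -1/2*448/15 = -224/15 ≈ -14.933)
V - 19*((34 + 36) - 13) = -224/15 - 19*((34 + 36) - 13) = -224/15 - 19*(70 - 13) = -224/15 - 19*57 = -224/15 - 1083 = -16469/15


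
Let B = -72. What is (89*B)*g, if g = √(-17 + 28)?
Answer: -6408*√11 ≈ -21253.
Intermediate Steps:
g = √11 ≈ 3.3166
(89*B)*g = (89*(-72))*√11 = -6408*√11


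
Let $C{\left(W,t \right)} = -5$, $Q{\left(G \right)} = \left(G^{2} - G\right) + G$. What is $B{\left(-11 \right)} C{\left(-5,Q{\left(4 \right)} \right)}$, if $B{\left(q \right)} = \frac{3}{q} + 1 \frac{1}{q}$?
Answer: $\frac{20}{11} \approx 1.8182$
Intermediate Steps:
$Q{\left(G \right)} = G^{2}$
$B{\left(q \right)} = \frac{4}{q}$ ($B{\left(q \right)} = \frac{3}{q} + \frac{1}{q} = \frac{4}{q}$)
$B{\left(-11 \right)} C{\left(-5,Q{\left(4 \right)} \right)} = \frac{4}{-11} \left(-5\right) = 4 \left(- \frac{1}{11}\right) \left(-5\right) = \left(- \frac{4}{11}\right) \left(-5\right) = \frac{20}{11}$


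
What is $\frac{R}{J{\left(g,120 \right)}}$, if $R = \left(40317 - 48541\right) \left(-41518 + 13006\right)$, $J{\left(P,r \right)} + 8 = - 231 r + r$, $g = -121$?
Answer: $- \frac{29310336}{3451} \approx -8493.3$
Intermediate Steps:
$J{\left(P,r \right)} = -8 - 230 r$ ($J{\left(P,r \right)} = -8 + \left(- 231 r + r\right) = -8 - 230 r$)
$R = 234482688$ ($R = \left(-8224\right) \left(-28512\right) = 234482688$)
$\frac{R}{J{\left(g,120 \right)}} = \frac{234482688}{-8 - 27600} = \frac{234482688}{-27608} = 234482688 \left(- \frac{1}{27608}\right) = - \frac{29310336}{3451}$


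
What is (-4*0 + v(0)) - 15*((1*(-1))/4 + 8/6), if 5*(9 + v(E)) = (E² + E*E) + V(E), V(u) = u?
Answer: -101/4 ≈ -25.250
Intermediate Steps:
v(E) = -9 + E/5 + 2*E²/5 (v(E) = -9 + ((E² + E*E) + E)/5 = -9 + ((E² + E²) + E)/5 = -9 + (2*E² + E)/5 = -9 + (E + 2*E²)/5 = -9 + (E/5 + 2*E²/5) = -9 + E/5 + 2*E²/5)
(-4*0 + v(0)) - 15*((1*(-1))/4 + 8/6) = (-4*0 + (-9 + (⅕)*0 + (⅖)*0²)) - 15*((1*(-1))/4 + 8/6) = (0 + (-9 + 0 + (⅖)*0)) - 15*(-1*¼ + 8*(⅙)) = (0 + (-9 + 0 + 0)) - 15*(-¼ + 4/3) = (0 - 9) - 15*13/12 = -9 - 65/4 = -101/4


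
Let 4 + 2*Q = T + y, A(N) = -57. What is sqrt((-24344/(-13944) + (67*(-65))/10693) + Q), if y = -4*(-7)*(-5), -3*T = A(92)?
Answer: I*sqrt(294058491459474)/2192694 ≈ 7.8206*I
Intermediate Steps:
T = 19 (T = -1/3*(-57) = 19)
y = -140 (y = 28*(-5) = -140)
Q = -125/2 (Q = -2 + (19 - 140)/2 = -2 + (1/2)*(-121) = -2 - 121/2 = -125/2 ≈ -62.500)
sqrt((-24344/(-13944) + (67*(-65))/10693) + Q) = sqrt((-24344/(-13944) + (67*(-65))/10693) - 125/2) = sqrt((-24344*(-1/13944) - 4355*1/10693) - 125/2) = sqrt((3043/1743 - 4355/10693) - 125/2) = sqrt(24948034/18637899 - 125/2) = sqrt(-2279841307/37275798) = I*sqrt(294058491459474)/2192694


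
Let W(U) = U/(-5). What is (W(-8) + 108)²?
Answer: 300304/25 ≈ 12012.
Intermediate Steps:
W(U) = -U/5 (W(U) = U*(-⅕) = -U/5)
(W(-8) + 108)² = (-⅕*(-8) + 108)² = (8/5 + 108)² = (548/5)² = 300304/25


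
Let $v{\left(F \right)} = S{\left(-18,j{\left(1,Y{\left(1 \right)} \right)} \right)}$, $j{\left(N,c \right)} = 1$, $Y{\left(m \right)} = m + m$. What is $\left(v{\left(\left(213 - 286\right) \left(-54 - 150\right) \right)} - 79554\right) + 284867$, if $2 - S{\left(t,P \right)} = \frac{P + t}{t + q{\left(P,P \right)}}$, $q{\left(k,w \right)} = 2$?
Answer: $\frac{3285023}{16} \approx 2.0531 \cdot 10^{5}$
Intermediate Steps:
$Y{\left(m \right)} = 2 m$
$S{\left(t,P \right)} = 2 - \frac{P + t}{2 + t}$ ($S{\left(t,P \right)} = 2 - \frac{P + t}{t + 2} = 2 - \frac{P + t}{2 + t}$)
$v{\left(F \right)} = \frac{15}{16}$ ($v{\left(F \right)} = \frac{4 - 18 - 1}{2 - 18} = \frac{4 - 18 - 1}{-16} = \left(- \frac{1}{16}\right) \left(-15\right) = \frac{15}{16}$)
$\left(v{\left(\left(213 - 286\right) \left(-54 - 150\right) \right)} - 79554\right) + 284867 = \left(\frac{15}{16} - 79554\right) + 284867 = - \frac{1272849}{16} + 284867 = \frac{3285023}{16}$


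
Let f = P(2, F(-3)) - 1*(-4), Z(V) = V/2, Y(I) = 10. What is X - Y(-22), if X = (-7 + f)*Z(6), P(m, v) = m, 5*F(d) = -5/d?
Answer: -13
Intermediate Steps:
F(d) = -1/d (F(d) = (-5/d)/5 = -1/d)
Z(V) = V/2 (Z(V) = V*(1/2) = V/2)
f = 6 (f = 2 - 1*(-4) = 2 + 4 = 6)
X = -3 (X = (-7 + 6)*((1/2)*6) = -1*3 = -3)
X - Y(-22) = -3 - 1*10 = -3 - 10 = -13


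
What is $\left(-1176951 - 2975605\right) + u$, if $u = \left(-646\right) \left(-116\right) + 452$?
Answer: $-4077168$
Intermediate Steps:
$u = 75388$ ($u = 74936 + 452 = 75388$)
$\left(-1176951 - 2975605\right) + u = \left(-1176951 - 2975605\right) + 75388 = -4152556 + 75388 = -4077168$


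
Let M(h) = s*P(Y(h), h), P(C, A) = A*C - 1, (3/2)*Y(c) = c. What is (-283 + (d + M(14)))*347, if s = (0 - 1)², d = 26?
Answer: -132554/3 ≈ -44185.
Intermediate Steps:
Y(c) = 2*c/3
P(C, A) = -1 + A*C
s = 1 (s = (-1)² = 1)
M(h) = -1 + 2*h²/3 (M(h) = 1*(-1 + h*(2*h/3)) = 1*(-1 + 2*h²/3) = -1 + 2*h²/3)
(-283 + (d + M(14)))*347 = (-283 + (26 + (-1 + (⅔)*14²)))*347 = (-283 + (26 + (-1 + (⅔)*196)))*347 = (-283 + (26 + (-1 + 392/3)))*347 = (-283 + (26 + 389/3))*347 = (-283 + 467/3)*347 = -382/3*347 = -132554/3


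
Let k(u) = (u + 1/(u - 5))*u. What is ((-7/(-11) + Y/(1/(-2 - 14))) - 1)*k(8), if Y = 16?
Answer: -188000/11 ≈ -17091.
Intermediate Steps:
k(u) = u*(u + 1/(-5 + u)) (k(u) = (u + 1/(-5 + u))*u = u*(u + 1/(-5 + u)))
((-7/(-11) + Y/(1/(-2 - 14))) - 1)*k(8) = ((-7/(-11) + 16/(1/(-2 - 14))) - 1)*(8*(1 + 8² - 5*8)/(-5 + 8)) = ((-7*(-1/11) + 16/(1/(-16))) - 1)*(8*(1 + 64 - 40)/3) = ((7/11 + 16/(-1/16)) - 1)*(8*(⅓)*25) = ((7/11 + 16*(-16)) - 1)*(200/3) = ((7/11 - 256) - 1)*(200/3) = (-2809/11 - 1)*(200/3) = -2820/11*200/3 = -188000/11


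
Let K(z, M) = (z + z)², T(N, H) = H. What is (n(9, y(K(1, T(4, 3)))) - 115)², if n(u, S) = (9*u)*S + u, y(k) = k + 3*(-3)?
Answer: 261121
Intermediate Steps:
K(z, M) = 4*z² (K(z, M) = (2*z)² = 4*z²)
y(k) = -9 + k (y(k) = k - 9 = -9 + k)
n(u, S) = u + 9*S*u (n(u, S) = 9*S*u + u = u + 9*S*u)
(n(9, y(K(1, T(4, 3)))) - 115)² = (9*(1 + 9*(-9 + 4*1²)) - 115)² = (9*(1 + 9*(-9 + 4*1)) - 115)² = (9*(1 + 9*(-9 + 4)) - 115)² = (9*(1 + 9*(-5)) - 115)² = (9*(1 - 45) - 115)² = (9*(-44) - 115)² = (-396 - 115)² = (-511)² = 261121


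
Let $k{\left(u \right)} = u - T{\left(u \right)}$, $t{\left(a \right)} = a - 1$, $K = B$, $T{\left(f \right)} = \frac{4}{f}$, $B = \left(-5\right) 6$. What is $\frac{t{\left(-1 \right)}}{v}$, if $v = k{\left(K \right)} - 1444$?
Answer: $\frac{15}{11054} \approx 0.001357$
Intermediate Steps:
$B = -30$
$K = -30$
$t{\left(a \right)} = -1 + a$ ($t{\left(a \right)} = a - 1 = -1 + a$)
$k{\left(u \right)} = u - \frac{4}{u}$
$v = - \frac{22108}{15}$ ($v = \left(-30 - \frac{4}{-30}\right) - 1444 = \left(-30 - - \frac{2}{15}\right) - 1444 = \left(-30 + \frac{2}{15}\right) - 1444 = - \frac{448}{15} - 1444 = - \frac{22108}{15} \approx -1473.9$)
$\frac{t{\left(-1 \right)}}{v} = \frac{-1 - 1}{- \frac{22108}{15}} = \left(-2\right) \left(- \frac{15}{22108}\right) = \frac{15}{11054}$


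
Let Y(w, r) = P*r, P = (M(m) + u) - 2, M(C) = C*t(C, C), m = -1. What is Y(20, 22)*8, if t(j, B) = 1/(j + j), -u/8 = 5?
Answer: -7304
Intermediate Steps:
u = -40 (u = -8*5 = -40)
t(j, B) = 1/(2*j)
M(C) = 1/2 (M(C) = C*(1/(2*C)) = 1/2)
P = -83/2 (P = (1/2 - 40) - 2 = -79/2 - 2 = -83/2 ≈ -41.500)
Y(w, r) = -83*r/2
Y(20, 22)*8 = -83/2*22*8 = -913*8 = -7304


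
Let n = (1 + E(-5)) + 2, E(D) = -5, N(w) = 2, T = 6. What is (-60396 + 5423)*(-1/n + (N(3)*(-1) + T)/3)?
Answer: -604703/6 ≈ -1.0078e+5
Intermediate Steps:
n = -2 (n = (1 - 5) + 2 = -4 + 2 = -2)
(-60396 + 5423)*(-1/n + (N(3)*(-1) + T)/3) = (-60396 + 5423)*(-1/(-2) + (2*(-1) + 6)/3) = -54973*(-1*(-1/2) + (-2 + 6)*(1/3)) = -54973*(1/2 + 4*(1/3)) = -54973*(1/2 + 4/3) = -54973*11/6 = -604703/6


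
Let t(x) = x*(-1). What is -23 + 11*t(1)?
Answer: -34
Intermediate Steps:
t(x) = -x
-23 + 11*t(1) = -23 + 11*(-1*1) = -23 + 11*(-1) = -23 - 11 = -34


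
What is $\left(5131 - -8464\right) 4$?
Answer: $54380$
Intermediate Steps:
$\left(5131 - -8464\right) 4 = \left(5131 + 8464\right) 4 = 13595 \cdot 4 = 54380$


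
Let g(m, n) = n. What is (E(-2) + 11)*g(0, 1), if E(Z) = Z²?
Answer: 15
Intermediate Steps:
(E(-2) + 11)*g(0, 1) = ((-2)² + 11)*1 = (4 + 11)*1 = 15*1 = 15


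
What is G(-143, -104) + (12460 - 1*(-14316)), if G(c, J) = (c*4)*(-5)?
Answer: 29636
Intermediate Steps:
G(c, J) = -20*c (G(c, J) = (4*c)*(-5) = -20*c)
G(-143, -104) + (12460 - 1*(-14316)) = -20*(-143) + (12460 - 1*(-14316)) = 2860 + (12460 + 14316) = 2860 + 26776 = 29636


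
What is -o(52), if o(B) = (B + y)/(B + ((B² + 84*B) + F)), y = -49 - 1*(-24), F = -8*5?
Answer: -27/7084 ≈ -0.0038114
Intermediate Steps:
F = -40
y = -25 (y = -49 + 24 = -25)
o(B) = (-25 + B)/(-40 + B² + 85*B) (o(B) = (B - 25)/(B + ((B² + 84*B) - 40)) = (-25 + B)/(B + (-40 + B² + 84*B)) = (-25 + B)/(-40 + B² + 85*B))
-o(52) = -(-25 + 52)/(-40 + 52² + 85*52) = -27/(-40 + 2704 + 4420) = -27/7084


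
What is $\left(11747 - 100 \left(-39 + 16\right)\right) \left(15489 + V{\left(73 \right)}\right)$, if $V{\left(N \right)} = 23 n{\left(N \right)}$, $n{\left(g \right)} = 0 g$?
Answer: $217573983$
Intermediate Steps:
$n{\left(g \right)} = 0$
$V{\left(N \right)} = 0$ ($V{\left(N \right)} = 23 \cdot 0 = 0$)
$\left(11747 - 100 \left(-39 + 16\right)\right) \left(15489 + V{\left(73 \right)}\right) = \left(11747 - 100 \left(-39 + 16\right)\right) \left(15489 + 0\right) = \left(11747 - -2300\right) 15489 = \left(11747 + 2300\right) 15489 = 14047 \cdot 15489 = 217573983$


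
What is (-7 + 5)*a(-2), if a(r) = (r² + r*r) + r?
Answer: -12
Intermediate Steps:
a(r) = r + 2*r² (a(r) = (r² + r²) + r = 2*r² + r = r + 2*r²)
(-7 + 5)*a(-2) = (-7 + 5)*(-2*(1 + 2*(-2))) = -(-4)*(1 - 4) = -(-4)*(-3) = -2*6 = -12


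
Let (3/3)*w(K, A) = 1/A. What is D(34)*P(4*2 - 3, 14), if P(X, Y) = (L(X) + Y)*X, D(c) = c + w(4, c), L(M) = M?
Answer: 109915/34 ≈ 3232.8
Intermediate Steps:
w(K, A) = 1/A
D(c) = c + 1/c
P(X, Y) = X*(X + Y) (P(X, Y) = (X + Y)*X = X*(X + Y))
D(34)*P(4*2 - 3, 14) = (34 + 1/34)*((4*2 - 3)*((4*2 - 3) + 14)) = (34 + 1/34)*((8 - 3)*((8 - 3) + 14)) = 1157*(5*(5 + 14))/34 = 1157*(5*19)/34 = (1157/34)*95 = 109915/34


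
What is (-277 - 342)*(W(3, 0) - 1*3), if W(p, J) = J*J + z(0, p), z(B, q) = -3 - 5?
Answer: 6809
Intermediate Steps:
z(B, q) = -8
W(p, J) = -8 + J² (W(p, J) = J*J - 8 = J² - 8 = -8 + J²)
(-277 - 342)*(W(3, 0) - 1*3) = (-277 - 342)*((-8 + 0²) - 1*3) = -619*((-8 + 0) - 3) = -619*(-8 - 3) = -619*(-11) = 6809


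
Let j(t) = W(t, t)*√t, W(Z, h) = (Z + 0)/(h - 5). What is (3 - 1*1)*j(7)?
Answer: 7*√7 ≈ 18.520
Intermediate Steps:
W(Z, h) = Z/(-5 + h)
j(t) = t^(3/2)/(-5 + t) (j(t) = (t/(-5 + t))*√t = t^(3/2)/(-5 + t))
(3 - 1*1)*j(7) = (3 - 1*1)*(7^(3/2)/(-5 + 7)) = (3 - 1)*((7*√7)/2) = 2*((7*√7)*(½)) = 2*(7*√7/2) = 7*√7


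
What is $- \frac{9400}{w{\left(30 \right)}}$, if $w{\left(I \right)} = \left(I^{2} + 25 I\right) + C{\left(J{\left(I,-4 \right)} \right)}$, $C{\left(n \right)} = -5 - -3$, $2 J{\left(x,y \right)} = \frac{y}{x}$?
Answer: $- \frac{1175}{206} \approx -5.7039$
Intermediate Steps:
$J{\left(x,y \right)} = \frac{y}{2 x}$ ($J{\left(x,y \right)} = \frac{y \frac{1}{x}}{2} = \frac{y}{2 x}$)
$C{\left(n \right)} = -2$ ($C{\left(n \right)} = -5 + 3 = -2$)
$w{\left(I \right)} = -2 + I^{2} + 25 I$ ($w{\left(I \right)} = \left(I^{2} + 25 I\right) - 2 = -2 + I^{2} + 25 I$)
$- \frac{9400}{w{\left(30 \right)}} = - \frac{9400}{-2 + 30^{2} + 25 \cdot 30} = - \frac{9400}{-2 + 900 + 750} = - \frac{9400}{1648} = \left(-9400\right) \frac{1}{1648} = - \frac{1175}{206}$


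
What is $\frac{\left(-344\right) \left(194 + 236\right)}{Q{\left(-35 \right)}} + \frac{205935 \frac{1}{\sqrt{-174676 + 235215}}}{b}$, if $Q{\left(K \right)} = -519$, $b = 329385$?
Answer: $\frac{147920}{519} + \frac{13729 \sqrt{60539}}{1329375901} \approx 285.01$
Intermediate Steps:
$\frac{\left(-344\right) \left(194 + 236\right)}{Q{\left(-35 \right)}} + \frac{205935 \frac{1}{\sqrt{-174676 + 235215}}}{b} = \frac{\left(-344\right) \left(194 + 236\right)}{-519} + \frac{205935 \frac{1}{\sqrt{-174676 + 235215}}}{329385} = \left(-344\right) 430 \left(- \frac{1}{519}\right) + \frac{205935}{\sqrt{60539}} \cdot \frac{1}{329385} = \left(-147920\right) \left(- \frac{1}{519}\right) + 205935 \frac{\sqrt{60539}}{60539} \cdot \frac{1}{329385} = \frac{147920}{519} + \frac{205935 \sqrt{60539}}{60539} \cdot \frac{1}{329385} = \frac{147920}{519} + \frac{13729 \sqrt{60539}}{1329375901}$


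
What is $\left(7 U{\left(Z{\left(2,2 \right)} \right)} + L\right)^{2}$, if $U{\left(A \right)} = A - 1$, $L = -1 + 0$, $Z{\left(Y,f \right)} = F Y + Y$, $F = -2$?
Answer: $484$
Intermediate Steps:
$Z{\left(Y,f \right)} = - Y$ ($Z{\left(Y,f \right)} = - 2 Y + Y = - Y$)
$L = -1$
$U{\left(A \right)} = -1 + A$
$\left(7 U{\left(Z{\left(2,2 \right)} \right)} + L\right)^{2} = \left(7 \left(-1 - 2\right) - 1\right)^{2} = \left(7 \left(-3\right) - 1\right)^{2} = \left(-21 - 1\right)^{2} = \left(-22\right)^{2} = 484$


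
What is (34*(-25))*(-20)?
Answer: 17000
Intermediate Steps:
(34*(-25))*(-20) = -850*(-20) = 17000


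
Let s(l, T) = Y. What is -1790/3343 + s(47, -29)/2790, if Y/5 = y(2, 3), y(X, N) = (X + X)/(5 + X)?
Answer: -3489184/6528879 ≈ -0.53442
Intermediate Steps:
y(X, N) = 2*X/(5 + X) (y(X, N) = (2*X)/(5 + X) = 2*X/(5 + X))
Y = 20/7 (Y = 5*(2*2/(5 + 2)) = 5*(2*2/7) = 5*(2*2*(1/7)) = 5*(4/7) = 20/7 ≈ 2.8571)
s(l, T) = 20/7
-1790/3343 + s(47, -29)/2790 = -1790/3343 + (20/7)/2790 = -1790*1/3343 + (20/7)*(1/2790) = -1790/3343 + 2/1953 = -3489184/6528879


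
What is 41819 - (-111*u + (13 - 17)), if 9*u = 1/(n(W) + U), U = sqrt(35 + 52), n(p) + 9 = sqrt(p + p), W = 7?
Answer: (-1129184/3 + 41823*sqrt(14) + 41823*sqrt(87))/(-9 + sqrt(14) + sqrt(87)) ≈ 41826.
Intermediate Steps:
n(p) = -9 + sqrt(2)*sqrt(p) (n(p) = -9 + sqrt(p + p) = -9 + sqrt(2*p) = -9 + sqrt(2)*sqrt(p))
U = sqrt(87) ≈ 9.3274
u = 1/(9*(-9 + sqrt(14) + sqrt(87))) (u = 1/(9*((-9 + sqrt(2)*sqrt(7)) + sqrt(87))) = 1/(9*((-9 + sqrt(14)) + sqrt(87))) = 1/(9*(-9 + sqrt(14) + sqrt(87))) ≈ 0.027306)
41819 - (-111*u + (13 - 17)) = 41819 - (-37/(3*(-9 + sqrt(14) + sqrt(87))) + (13 - 17)) = 41819 - (-37/(3*(-9 + sqrt(14) + sqrt(87))) - 4) = 41819 - (-4 - 37/(3*(-9 + sqrt(14) + sqrt(87)))) = 41819 + (4 + 37/(3*(-9 + sqrt(14) + sqrt(87)))) = 41823 + 37/(3*(-9 + sqrt(14) + sqrt(87)))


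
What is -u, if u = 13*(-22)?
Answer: 286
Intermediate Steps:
u = -286
-u = -1*(-286) = 286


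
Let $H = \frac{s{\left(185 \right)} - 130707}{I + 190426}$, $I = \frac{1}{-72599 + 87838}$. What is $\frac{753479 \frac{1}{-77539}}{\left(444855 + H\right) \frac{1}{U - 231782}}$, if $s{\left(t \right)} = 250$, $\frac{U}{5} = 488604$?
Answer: $- \frac{2417460352985219679315}{50048460334362690739} \approx -48.302$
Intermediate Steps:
$U = 2443020$ ($U = 5 \cdot 488604 = 2443020$)
$I = \frac{1}{15239} \approx 6.5621 \cdot 10^{-5}$
$H = - \frac{1988034223}{2901901815}$ ($H = \frac{250 - 130707}{\frac{1}{15239} + 190426} = - \frac{130457}{\frac{2901901815}{15239}} = \left(-130457\right) \frac{15239}{2901901815} = - \frac{1988034223}{2901901815} \approx -0.68508$)
$\frac{753479 \frac{1}{-77539}}{\left(444855 + H\right) \frac{1}{U - 231782}} = \frac{753479 \frac{1}{-77539}}{\left(444855 - \frac{1988034223}{2901901815}\right) \frac{1}{2443020 - 231782}} = \frac{753479 \left(- \frac{1}{77539}\right)}{\frac{1290923543877602}{2901901815} \cdot \frac{1}{2211238}} = - \frac{753479}{77539 \cdot \frac{1290923543877602}{2901901815} \cdot \frac{1}{2211238}} = - \frac{753479}{77539 \cdot \frac{645461771938801}{3208397782798485}} = \left(- \frac{753479}{77539}\right) \frac{3208397782798485}{645461771938801} = - \frac{2417460352985219679315}{50048460334362690739}$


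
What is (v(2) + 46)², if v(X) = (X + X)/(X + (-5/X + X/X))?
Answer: 2916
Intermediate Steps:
v(X) = 2*X/(1 + X - 5/X) (v(X) = (2*X)/(X + (-5/X + 1)) = (2*X)/(X + (1 - 5/X)) = (2*X)/(1 + X - 5/X) = 2*X/(1 + X - 5/X))
(v(2) + 46)² = (2*2²/(-5 + 2 + 2²) + 46)² = (2*4/(-5 + 2 + 4) + 46)² = (2*4/1 + 46)² = (2*4*1 + 46)² = (8 + 46)² = 54² = 2916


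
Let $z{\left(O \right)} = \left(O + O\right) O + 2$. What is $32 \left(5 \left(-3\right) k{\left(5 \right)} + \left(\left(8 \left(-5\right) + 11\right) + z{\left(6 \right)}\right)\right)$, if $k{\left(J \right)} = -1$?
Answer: $1920$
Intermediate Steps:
$z{\left(O \right)} = 2 + 2 O^{2}$ ($z{\left(O \right)} = 2 O O + 2 = 2 O^{2} + 2 = 2 + 2 O^{2}$)
$32 \left(5 \left(-3\right) k{\left(5 \right)} + \left(\left(8 \left(-5\right) + 11\right) + z{\left(6 \right)}\right)\right) = 32 \left(5 \left(-3\right) \left(-1\right) + \left(\left(8 \left(-5\right) + 11\right) + \left(2 + 2 \cdot 6^{2}\right)\right)\right) = 32 \left(\left(-15\right) \left(-1\right) + \left(\left(-40 + 11\right) + \left(2 + 2 \cdot 36\right)\right)\right) = 32 \left(15 + \left(-29 + \left(2 + 72\right)\right)\right) = 32 \left(15 + \left(-29 + 74\right)\right) = 32 \left(15 + 45\right) = 32 \cdot 60 = 1920$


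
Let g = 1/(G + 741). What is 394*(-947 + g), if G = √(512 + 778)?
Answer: -68130130128/182597 - 394*√1290/547791 ≈ -3.7312e+5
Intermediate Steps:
G = √1290 ≈ 35.917
g = 1/(741 + √1290) (g = 1/(√1290 + 741) = 1/(741 + √1290) ≈ 0.0012871)
394*(-947 + g) = 394*(-947 + (247/182597 - √1290/547791)) = 394*(-172919112/182597 - √1290/547791) = -68130130128/182597 - 394*√1290/547791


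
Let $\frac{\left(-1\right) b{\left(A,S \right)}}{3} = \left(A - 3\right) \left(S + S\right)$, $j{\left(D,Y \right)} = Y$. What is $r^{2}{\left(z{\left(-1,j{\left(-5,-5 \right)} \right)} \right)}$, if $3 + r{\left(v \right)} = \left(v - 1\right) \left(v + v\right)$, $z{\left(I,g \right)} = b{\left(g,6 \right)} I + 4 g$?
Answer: $36229696281$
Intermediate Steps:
$b{\left(A,S \right)} = - 6 S \left(-3 + A\right)$ ($b{\left(A,S \right)} = - 3 \left(A - 3\right) \left(S + S\right) = - 3 \left(-3 + A\right) 2 S = - 3 \cdot 2 S \left(-3 + A\right) = - 6 S \left(-3 + A\right)$)
$z{\left(I,g \right)} = 4 g + I \left(108 - 36 g\right)$ ($z{\left(I,g \right)} = 6 \cdot 6 \left(3 - g\right) I + 4 g = \left(108 - 36 g\right) I + 4 g = I \left(108 - 36 g\right) + 4 g = 4 g + I \left(108 - 36 g\right)$)
$r{\left(v \right)} = -3 + 2 v \left(-1 + v\right)$ ($r{\left(v \right)} = -3 + \left(v - 1\right) \left(v + v\right) = -3 + \left(-1 + v\right) 2 v = -3 + 2 v \left(-1 + v\right)$)
$r^{2}{\left(z{\left(-1,j{\left(-5,-5 \right)} \right)} \right)} = \left(-3 - 2 \left(4 \left(-5\right) - - 36 \left(-3 - 5\right)\right) + 2 \left(4 \left(-5\right) - - 36 \left(-3 - 5\right)\right)^{2}\right)^{2} = \left(-3 - 2 \left(-20 - \left(-36\right) \left(-8\right)\right) + 2 \left(-20 - \left(-36\right) \left(-8\right)\right)^{2}\right)^{2} = \left(-3 - 2 \left(-20 - 288\right) + 2 \left(-20 - 288\right)^{2}\right)^{2} = \left(-3 - -616 + 2 \left(-308\right)^{2}\right)^{2} = \left(-3 + 616 + 2 \cdot 94864\right)^{2} = \left(-3 + 616 + 189728\right)^{2} = 190341^{2} = 36229696281$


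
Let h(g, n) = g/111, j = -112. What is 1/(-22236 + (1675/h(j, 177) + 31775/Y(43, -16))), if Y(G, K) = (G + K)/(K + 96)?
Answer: 3024/212442361 ≈ 1.4234e-5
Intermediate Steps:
h(g, n) = g/111 (h(g, n) = g*(1/111) = g/111)
Y(G, K) = (G + K)/(96 + K)
1/(-22236 + (1675/h(j, 177) + 31775/Y(43, -16))) = 1/(-22236 + (1675/(((1/111)*(-112))) + 31775/(((43 - 16)/(96 - 16))))) = 1/(-22236 + (1675/(-112/111) + 31775/((27/80)))) = 1/(-22236 + (1675*(-111/112) + 31775/(((1/80)*27)))) = 1/(-22236 + (-185925/112 + 31775/(27/80))) = 1/(-22236 + (-185925/112 + 31775*(80/27))) = 1/(-22236 + (-185925/112 + 2542000/27)) = 1/(-22236 + 279684025/3024) = 1/(212442361/3024) = 3024/212442361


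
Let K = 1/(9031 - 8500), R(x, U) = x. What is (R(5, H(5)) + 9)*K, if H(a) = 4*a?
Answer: 14/531 ≈ 0.026365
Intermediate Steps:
K = 1/531 ≈ 0.0018832
(R(5, H(5)) + 9)*K = (5 + 9)*(1/531) = 14*(1/531) = 14/531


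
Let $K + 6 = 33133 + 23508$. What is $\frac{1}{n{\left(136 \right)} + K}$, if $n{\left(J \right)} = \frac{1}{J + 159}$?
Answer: $\frac{295}{16707326} \approx 1.7657 \cdot 10^{-5}$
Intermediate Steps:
$K = 56635$ ($K = -6 + \left(33133 + 23508\right) = -6 + 56641 = 56635$)
$n{\left(J \right)} = \frac{1}{159 + J}$
$\frac{1}{n{\left(136 \right)} + K} = \frac{1}{\frac{1}{159 + 136} + 56635} = \frac{1}{\frac{1}{295} + 56635} = \frac{1}{\frac{16707326}{295}} = \frac{295}{16707326}$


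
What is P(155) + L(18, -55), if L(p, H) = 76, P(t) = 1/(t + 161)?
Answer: 24017/316 ≈ 76.003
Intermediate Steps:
P(t) = 1/(161 + t)
P(155) + L(18, -55) = 1/(161 + 155) + 76 = 1/316 + 76 = 24017/316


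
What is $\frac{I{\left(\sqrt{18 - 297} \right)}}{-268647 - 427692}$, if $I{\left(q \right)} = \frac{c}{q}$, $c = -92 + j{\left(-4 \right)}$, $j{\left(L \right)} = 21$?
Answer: $- \frac{71 i \sqrt{31}}{64759527} \approx - 6.1043 \cdot 10^{-6} i$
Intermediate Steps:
$c = -71$ ($c = -92 + 21 = -71$)
$I{\left(q \right)} = - \frac{71}{q}$
$\frac{I{\left(\sqrt{18 - 297} \right)}}{-268647 - 427692} = \frac{\left(-71\right) \frac{1}{\sqrt{18 - 297}}}{-268647 - 427692} = \frac{\left(-71\right) \frac{1}{\sqrt{-279}}}{-696339} = - \frac{71}{3 i \sqrt{31}} \left(- \frac{1}{696339}\right) = - 71 \left(- \frac{i \sqrt{31}}{93}\right) \left(- \frac{1}{696339}\right) = \frac{71 i \sqrt{31}}{93} \left(- \frac{1}{696339}\right) = - \frac{71 i \sqrt{31}}{64759527}$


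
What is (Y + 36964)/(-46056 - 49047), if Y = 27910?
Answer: -64874/95103 ≈ -0.68214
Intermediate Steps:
(Y + 36964)/(-46056 - 49047) = (27910 + 36964)/(-46056 - 49047) = 64874/(-95103) = 64874*(-1/95103) = -64874/95103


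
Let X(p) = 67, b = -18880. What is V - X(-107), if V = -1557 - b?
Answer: 17256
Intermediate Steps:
V = 17323 (V = -1557 - 1*(-18880) = -1557 + 18880 = 17323)
V - X(-107) = 17323 - 1*67 = 17323 - 67 = 17256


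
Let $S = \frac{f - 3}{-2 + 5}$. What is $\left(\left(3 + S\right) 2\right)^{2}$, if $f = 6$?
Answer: $64$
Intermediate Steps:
$S = 1$ ($S = \frac{6 - 3}{-2 + 5} = \frac{3}{3} = 3 \cdot \frac{1}{3} = 1$)
$\left(\left(3 + S\right) 2\right)^{2} = \left(\left(3 + 1\right) 2\right)^{2} = \left(4 \cdot 2\right)^{2} = 8^{2} = 64$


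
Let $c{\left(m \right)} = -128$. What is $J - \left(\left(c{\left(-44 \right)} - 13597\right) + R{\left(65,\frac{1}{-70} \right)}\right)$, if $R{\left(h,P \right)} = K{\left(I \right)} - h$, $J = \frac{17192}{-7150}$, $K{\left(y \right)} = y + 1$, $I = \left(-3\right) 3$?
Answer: $\frac{49319254}{3575} \approx 13796.0$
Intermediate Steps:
$I = -9$
$K{\left(y \right)} = 1 + y$
$J = - \frac{8596}{3575}$ ($J = 17192 \left(- \frac{1}{7150}\right) = - \frac{8596}{3575} \approx -2.4045$)
$R{\left(h,P \right)} = -8 - h$ ($R{\left(h,P \right)} = \left(1 - 9\right) - h = -8 - h$)
$J - \left(\left(c{\left(-44 \right)} - 13597\right) + R{\left(65,\frac{1}{-70} \right)}\right) = - \frac{8596}{3575} - \left(\left(-128 - 13597\right) - 73\right) = - \frac{8596}{3575} - \left(-13725 - 73\right) = - \frac{8596}{3575} - -13798 = - \frac{8596}{3575} + 13798 = \frac{49319254}{3575}$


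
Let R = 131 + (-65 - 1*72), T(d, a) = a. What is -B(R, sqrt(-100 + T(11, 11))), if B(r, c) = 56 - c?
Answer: -56 + I*sqrt(89) ≈ -56.0 + 9.434*I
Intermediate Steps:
R = -6 (R = 131 + (-65 - 72) = 131 - 137 = -6)
-B(R, sqrt(-100 + T(11, 11))) = -(56 - sqrt(-100 + 11)) = -(56 - sqrt(-89)) = -(56 - I*sqrt(89)) = -56 + I*sqrt(89)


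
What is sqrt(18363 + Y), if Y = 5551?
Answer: sqrt(23914) ≈ 154.64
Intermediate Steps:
sqrt(18363 + Y) = sqrt(18363 + 5551) = sqrt(23914)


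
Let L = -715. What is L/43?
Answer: -715/43 ≈ -16.628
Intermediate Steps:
L/43 = -715/43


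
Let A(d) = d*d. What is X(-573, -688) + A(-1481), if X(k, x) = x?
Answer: 2192673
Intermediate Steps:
A(d) = d²
X(-573, -688) + A(-1481) = -688 + (-1481)² = -688 + 2193361 = 2192673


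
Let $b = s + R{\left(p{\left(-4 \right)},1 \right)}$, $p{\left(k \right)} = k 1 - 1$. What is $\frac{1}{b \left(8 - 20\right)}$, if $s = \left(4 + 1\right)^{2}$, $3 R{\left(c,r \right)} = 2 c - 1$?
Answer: $- \frac{1}{256} \approx -0.0039063$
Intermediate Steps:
$p{\left(k \right)} = -1 + k$ ($p{\left(k \right)} = k - 1 = -1 + k$)
$R{\left(c,r \right)} = - \frac{1}{3} + \frac{2 c}{3}$ ($R{\left(c,r \right)} = \frac{2 c - 1}{3} = \frac{-1 + 2 c}{3} = - \frac{1}{3} + \frac{2 c}{3}$)
$s = 25$ ($s = 5^{2} = 25$)
$b = \frac{64}{3}$ ($b = 25 + \left(- \frac{1}{3} + \frac{2 \left(-1 - 4\right)}{3}\right) = 25 + \left(- \frac{1}{3} + \frac{2}{3} \left(-5\right)\right) = 25 - \frac{11}{3} = \frac{64}{3} \approx 21.333$)
$\frac{1}{b \left(8 - 20\right)} = \frac{1}{\frac{64}{3} \left(8 - 20\right)} = \frac{1}{\frac{64}{3} \left(-12\right)} = \frac{1}{-256} = - \frac{1}{256}$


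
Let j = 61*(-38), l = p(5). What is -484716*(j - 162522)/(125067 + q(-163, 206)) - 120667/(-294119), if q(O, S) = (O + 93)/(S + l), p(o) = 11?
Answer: 728509156793891849/1140319068973 ≈ 6.3886e+5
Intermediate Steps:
l = 11
j = -2318
q(O, S) = (93 + O)/(11 + S) (q(O, S) = (O + 93)/(S + 11) = (93 + O)/(11 + S))
-484716*(j - 162522)/(125067 + q(-163, 206)) - 120667/(-294119) = -484716*(-2318 - 162522)/(125067 + (93 - 163)/(11 + 206)) - 120667/(-294119) = -484716*(-164840/(125067 - 70/217)) - 120667*(-1/294119) = -484716*(-164840/(125067 + (1/217)*(-70))) + 120667/294119 = -484716*(-164840/(125067 - 10/31)) + 120667/294119 = -484716/((3877067/31)*(-1/164840)) + 120667/294119 = -484716/(-3877067/5110040) + 120667/294119 = -484716*(-5110040/3877067) + 120667/294119 = 2476918148640/3877067 + 120667/294119 = 728509156793891849/1140319068973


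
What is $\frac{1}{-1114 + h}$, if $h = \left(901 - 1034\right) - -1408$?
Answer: $\frac{1}{161} \approx 0.0062112$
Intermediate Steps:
$h = 1275$ ($h = -133 + 1408 = 1275$)
$\frac{1}{-1114 + h} = \frac{1}{-1114 + 1275} = \frac{1}{161}$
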